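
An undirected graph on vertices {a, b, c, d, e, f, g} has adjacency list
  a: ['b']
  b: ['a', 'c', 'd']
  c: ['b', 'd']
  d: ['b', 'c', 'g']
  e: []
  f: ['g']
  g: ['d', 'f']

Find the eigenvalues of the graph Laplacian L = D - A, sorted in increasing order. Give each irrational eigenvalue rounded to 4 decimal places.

[0, 0, 0.4131, 1.1369, 2.3595, 3.6977, 4.3928]

Each diagonal entry of L is the vertex degree and each off-diagonal entry is -1 where an edge is present, 0 otherwise; in the order [a, b, c, d, e, f, g] the diagonal is [1, 3, 2, 3, 0, 1, 2]. Since every row of L sums to 0, the all-ones vector is in the kernel and 0 is an eigenvalue. The 2 zero eigenvalues correspond to the 2 connected components. The largest eigenvalue, 4.3928, is at most the vertex count 7.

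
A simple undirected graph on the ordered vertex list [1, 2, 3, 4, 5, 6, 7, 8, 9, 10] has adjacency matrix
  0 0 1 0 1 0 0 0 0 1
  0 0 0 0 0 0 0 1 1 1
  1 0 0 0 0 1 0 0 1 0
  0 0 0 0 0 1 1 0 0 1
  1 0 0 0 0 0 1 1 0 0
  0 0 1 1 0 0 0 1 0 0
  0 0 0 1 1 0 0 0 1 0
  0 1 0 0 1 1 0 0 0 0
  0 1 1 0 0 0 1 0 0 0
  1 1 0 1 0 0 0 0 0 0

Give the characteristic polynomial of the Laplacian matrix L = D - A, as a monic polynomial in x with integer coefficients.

With the vertex order [1, 2, 3, 4, 5, 6, 7, 8, 9, 10], the degrees are [3, 3, 3, 3, 3, 3, 3, 3, 3, 3], giving D = diag(3, 3, 3, 3, 3, 3, 3, 3, 3, 3) and L = D - A. L has integer entries, so p(x) = det(xI - L) has integer coefficients. Expanding the determinant yields x^10 - 30x^9 + 390x^8 - 2880x^7 + 13305x^6 - 39882x^5 + 77640x^4 - 94800x^3 + 66000x^2 - 20000x. The coefficient of x^9 equals -trace(L) = -30, matching the sum of degrees.

x^10 - 30x^9 + 390x^8 - 2880x^7 + 13305x^6 - 39882x^5 + 77640x^4 - 94800x^3 + 66000x^2 - 20000x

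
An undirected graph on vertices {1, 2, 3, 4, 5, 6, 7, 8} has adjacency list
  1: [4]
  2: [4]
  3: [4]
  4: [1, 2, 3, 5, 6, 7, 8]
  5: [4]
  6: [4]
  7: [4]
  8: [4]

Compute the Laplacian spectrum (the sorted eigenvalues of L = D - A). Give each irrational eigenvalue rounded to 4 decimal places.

[0, 1, 1, 1, 1, 1, 1, 8]

With the vertex order [1, 2, 3, 4, 5, 6, 7, 8], the degrees are [1, 1, 1, 7, 1, 1, 1, 1], giving D = diag(1, 1, 1, 7, 1, 1, 1, 1) and L = D - A. The multiplicity of 0 as a Laplacian eigenvalue equals the number of connected components. The eigenvalues sum to 14, which equals trace(L) = 2|E|.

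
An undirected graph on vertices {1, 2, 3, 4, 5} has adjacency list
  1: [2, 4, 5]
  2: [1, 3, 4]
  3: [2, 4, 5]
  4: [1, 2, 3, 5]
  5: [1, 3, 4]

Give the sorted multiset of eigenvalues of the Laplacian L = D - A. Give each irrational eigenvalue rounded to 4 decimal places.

[0, 3, 3, 5, 5]

Each diagonal entry of L is the vertex degree and each off-diagonal entry is -1 where an edge is present, 0 otherwise; in the order [1, 2, 3, 4, 5] the diagonal is [3, 3, 3, 4, 3]. L is symmetric positive semidefinite, so every eigenvalue is real and nonnegative. The single zero eigenvalue shows the graph is connected. The eigenvalues sum to 16, which equals trace(L) = 2|E|. There is one zero in the spectrum, matching the 1 component.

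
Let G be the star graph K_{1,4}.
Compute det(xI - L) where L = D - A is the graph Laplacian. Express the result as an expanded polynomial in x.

The graph has 5 vertices and degree multiset [4, 1, 1, 1, 1]; D is the diagonal matrix of degrees and L = D - A. Computing det(xI - L) by cofactor expansion (or equivalently via sum-over-permutations) gives x^5 - 8x^4 + 18x^3 - 16x^2 + 5x. The constant term is 0 because L is singular (the all-ones vector lies in its kernel). The largest eigenvalue, 5, is at most the vertex count 5.

x^5 - 8x^4 + 18x^3 - 16x^2 + 5x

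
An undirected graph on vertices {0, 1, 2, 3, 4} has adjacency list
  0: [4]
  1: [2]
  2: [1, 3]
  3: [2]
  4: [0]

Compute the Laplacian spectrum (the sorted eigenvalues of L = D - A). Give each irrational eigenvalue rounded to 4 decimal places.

[0, 0, 1, 2, 3]

With the vertex order [0, 1, 2, 3, 4], the degrees are [1, 1, 2, 1, 1], giving D = diag(1, 1, 2, 1, 1) and L = D - A. Diagonalising L (or applying a numerical eigensolver to the 5x5 matrix) gives the spectrum above. The 2 zero eigenvalues correspond to the 2 connected components. There are 2 zeros in the spectrum, matching the 2 components.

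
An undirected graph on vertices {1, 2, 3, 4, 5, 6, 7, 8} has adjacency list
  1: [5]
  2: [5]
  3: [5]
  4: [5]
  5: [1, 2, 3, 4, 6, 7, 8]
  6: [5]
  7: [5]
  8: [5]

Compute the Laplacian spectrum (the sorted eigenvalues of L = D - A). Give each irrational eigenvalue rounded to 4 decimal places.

[0, 1, 1, 1, 1, 1, 1, 8]

Reading degrees in the order [1, 2, 3, 4, 5, 6, 7, 8] gives [1, 1, 1, 1, 7, 1, 1, 1]; set D = diag(1, 1, 1, 1, 7, 1, 1, 1) and form L = D - A. The multiplicity of 0 as a Laplacian eigenvalue equals the number of connected components. The single zero eigenvalue shows the graph is connected. By the matrix-tree theorem the graph has (1/8) * product of the nonzero eigenvalues = 1 spanning tree. The largest eigenvalue, 8, is at most the vertex count 8.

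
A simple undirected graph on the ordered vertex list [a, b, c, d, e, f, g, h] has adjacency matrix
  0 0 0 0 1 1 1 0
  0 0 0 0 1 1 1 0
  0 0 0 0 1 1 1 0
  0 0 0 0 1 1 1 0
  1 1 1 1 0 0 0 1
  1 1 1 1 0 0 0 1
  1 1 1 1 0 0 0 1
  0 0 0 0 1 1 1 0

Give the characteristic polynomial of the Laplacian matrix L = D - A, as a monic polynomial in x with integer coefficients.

x^8 - 30x^7 + 375x^6 - 2540x^5 + 10095x^4 - 23598x^3 + 30105x^2 - 16200x

Each diagonal entry of L is the vertex degree and each off-diagonal entry is -1 where an edge is present, 0 otherwise; in the order [a, b, c, d, e, f, g, h] the diagonal is [3, 3, 3, 3, 5, 5, 5, 3]. L has integer entries, so p(x) = det(xI - L) has integer coefficients. Expanding the determinant yields x^8 - 30x^7 + 375x^6 - 2540x^5 + 10095x^4 - 23598x^3 + 30105x^2 - 16200x. The coefficient of x^7 equals -trace(L) = -30, matching the sum of degrees.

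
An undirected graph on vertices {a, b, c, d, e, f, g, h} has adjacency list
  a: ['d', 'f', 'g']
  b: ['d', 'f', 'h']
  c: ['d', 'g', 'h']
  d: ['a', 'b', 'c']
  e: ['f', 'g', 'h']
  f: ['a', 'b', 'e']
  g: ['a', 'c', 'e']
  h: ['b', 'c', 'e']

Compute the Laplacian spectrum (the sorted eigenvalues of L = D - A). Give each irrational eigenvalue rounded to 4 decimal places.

[0, 2, 2, 2, 4, 4, 4, 6]

With the vertex order [a, b, c, d, e, f, g, h], the degrees are [3, 3, 3, 3, 3, 3, 3, 3], giving D = diag(3, 3, 3, 3, 3, 3, 3, 3) and L = D - A. Since every row of L sums to 0, the all-ones vector is in the kernel and 0 is an eigenvalue. The eigenvalues sum to 24, which equals trace(L) = 2|E|. By the matrix-tree theorem the graph has (1/8) * product of the nonzero eigenvalues = 384 spanning trees.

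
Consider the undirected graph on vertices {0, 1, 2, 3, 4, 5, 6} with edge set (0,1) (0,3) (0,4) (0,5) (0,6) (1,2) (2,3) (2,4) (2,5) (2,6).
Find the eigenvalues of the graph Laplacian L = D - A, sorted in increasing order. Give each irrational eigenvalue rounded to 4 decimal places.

[0, 2, 2, 2, 2, 5, 7]

With the vertex order [0, 1, 2, 3, 4, 5, 6], the degrees are [5, 2, 5, 2, 2, 2, 2], giving D = diag(5, 2, 5, 2, 2, 2, 2) and L = D - A. L is symmetric positive semidefinite, so every eigenvalue is real and nonnegative. The single zero eigenvalue shows the graph is connected. There is one zero in the spectrum, matching the 1 component.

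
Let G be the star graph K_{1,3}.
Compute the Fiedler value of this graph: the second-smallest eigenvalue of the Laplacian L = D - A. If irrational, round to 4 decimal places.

1

The graph has 4 vertices and degree multiset [3, 1, 1, 1]; D is the diagonal matrix of degrees and L = D - A. The smallest Laplacian eigenvalue is always 0. The next one, lambda_2 = 1, measures how hard the graph is to disconnect: larger values mean better connectivity. The eigenvalues sum to 6, which equals trace(L) = 2|E|. The largest eigenvalue, 4, is at most the vertex count 4.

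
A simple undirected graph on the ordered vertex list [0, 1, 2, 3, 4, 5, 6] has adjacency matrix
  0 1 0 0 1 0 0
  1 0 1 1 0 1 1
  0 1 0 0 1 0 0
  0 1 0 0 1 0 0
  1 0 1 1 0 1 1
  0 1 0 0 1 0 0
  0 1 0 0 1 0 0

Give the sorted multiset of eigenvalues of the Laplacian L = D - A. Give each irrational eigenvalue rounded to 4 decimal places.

With the vertex order [0, 1, 2, 3, 4, 5, 6], the degrees are [2, 5, 2, 2, 5, 2, 2], giving D = diag(2, 5, 2, 2, 5, 2, 2) and L = D - A. The multiplicity of 0 as a Laplacian eigenvalue equals the number of connected components. The single zero eigenvalue shows the graph is connected. There is one zero in the spectrum, matching the 1 component.

[0, 2, 2, 2, 2, 5, 7]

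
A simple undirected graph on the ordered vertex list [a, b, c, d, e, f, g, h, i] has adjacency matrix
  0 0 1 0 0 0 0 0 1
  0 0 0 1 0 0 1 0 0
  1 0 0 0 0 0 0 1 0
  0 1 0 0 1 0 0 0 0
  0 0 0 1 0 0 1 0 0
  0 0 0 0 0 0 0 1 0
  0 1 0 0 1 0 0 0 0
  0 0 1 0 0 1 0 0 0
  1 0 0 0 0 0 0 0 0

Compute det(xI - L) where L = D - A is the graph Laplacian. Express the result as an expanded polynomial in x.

x^9 - 16x^8 + 105x^7 - 364x^6 + 713x^5 - 776x^4 + 420x^3 - 80x^2

Each diagonal entry of L is the vertex degree and each off-diagonal entry is -1 where an edge is present, 0 otherwise; in the order [a, b, c, d, e, f, g, h, i] the diagonal is [2, 2, 2, 2, 2, 1, 2, 2, 1]. L has integer entries, so p(x) = det(xI - L) has integer coefficients. Expanding the determinant yields x^9 - 16x^8 + 105x^7 - 364x^6 + 713x^5 - 776x^4 + 420x^3 - 80x^2. The constant term is 0 because L is singular (the all-ones vector lies in its kernel). The eigenvalues sum to 16, which equals trace(L) = 2|E|.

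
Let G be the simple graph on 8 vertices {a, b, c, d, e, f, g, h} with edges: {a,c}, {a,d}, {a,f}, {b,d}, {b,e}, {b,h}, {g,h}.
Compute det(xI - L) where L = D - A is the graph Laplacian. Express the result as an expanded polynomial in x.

With the vertex order [a, b, c, d, e, f, g, h], the degrees are [3, 3, 1, 2, 1, 1, 1, 2], giving D = diag(3, 3, 1, 2, 1, 1, 1, 2) and L = D - A. L has integer entries, so p(x) = det(xI - L) has integer coefficients. Expanding the determinant yields x^8 - 14x^7 + 76x^6 - 204x^5 + 288x^4 - 210x^3 + 71x^2 - 8x. The constant term is 0 because L is singular (the all-ones vector lies in its kernel).

x^8 - 14x^7 + 76x^6 - 204x^5 + 288x^4 - 210x^3 + 71x^2 - 8x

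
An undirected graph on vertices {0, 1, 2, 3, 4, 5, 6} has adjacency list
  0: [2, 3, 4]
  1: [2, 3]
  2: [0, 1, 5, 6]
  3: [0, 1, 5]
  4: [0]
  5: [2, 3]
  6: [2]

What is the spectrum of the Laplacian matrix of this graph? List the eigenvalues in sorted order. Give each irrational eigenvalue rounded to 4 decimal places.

Each diagonal entry of L is the vertex degree and each off-diagonal entry is -1 where an edge is present, 0 otherwise; in the order [0, 1, 2, 3, 4, 5, 6] the diagonal is [3, 2, 4, 3, 1, 2, 1]. Diagonalising L (or applying a numerical eigensolver to the 7x7 matrix) gives the spectrum above. The single zero eigenvalue shows the graph is connected. The largest eigenvalue, 5.6813, is at most the vertex count 7.

[0, 0.6766, 1, 2, 3, 3.6421, 5.6813]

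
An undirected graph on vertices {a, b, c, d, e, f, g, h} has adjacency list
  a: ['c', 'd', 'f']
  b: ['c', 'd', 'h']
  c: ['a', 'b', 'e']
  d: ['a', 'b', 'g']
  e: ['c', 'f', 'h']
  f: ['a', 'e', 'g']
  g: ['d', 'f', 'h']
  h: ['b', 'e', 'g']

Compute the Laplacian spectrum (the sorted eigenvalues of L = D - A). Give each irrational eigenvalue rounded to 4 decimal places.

[0, 2, 2, 2, 4, 4, 4, 6]

Reading degrees in the order [a, b, c, d, e, f, g, h] gives [3, 3, 3, 3, 3, 3, 3, 3]; set D = diag(3, 3, 3, 3, 3, 3, 3, 3) and form L = D - A. L is symmetric positive semidefinite, so every eigenvalue is real and nonnegative. The eigenvalues sum to 24, which equals trace(L) = 2|E|.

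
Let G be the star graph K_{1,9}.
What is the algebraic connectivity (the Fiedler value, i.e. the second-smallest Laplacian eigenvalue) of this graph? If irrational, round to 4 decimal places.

The graph has 10 vertices and degree multiset [9, 1, 1, 1, 1, 1, 1, 1, 1, 1]; D is the diagonal matrix of degrees and L = D - A. The smallest Laplacian eigenvalue is always 0. The next one, lambda_2 = 1, measures how hard the graph is to disconnect: larger values mean better connectivity. By the matrix-tree theorem the graph has (1/10) * product of the nonzero eigenvalues = 1 spanning tree. There is one zero in the spectrum, matching the 1 component.

1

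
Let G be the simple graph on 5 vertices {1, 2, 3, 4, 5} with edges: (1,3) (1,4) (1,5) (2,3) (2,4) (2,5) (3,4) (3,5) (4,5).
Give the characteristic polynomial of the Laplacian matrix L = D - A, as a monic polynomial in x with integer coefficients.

With the vertex order [1, 2, 3, 4, 5], the degrees are [3, 3, 4, 4, 4], giving D = diag(3, 3, 4, 4, 4) and L = D - A. The eigenvalues of L are [0, 3, 5, 5, 5]; the characteristic polynomial is the product of (x - lambda_i), which multiplies out to x^5 - 18x^4 + 120x^3 - 350x^2 + 375x. Since p(0) = det(-L) = 0, x divides p(x). The eigenvalues sum to 18, which equals trace(L) = 2|E|.

x^5 - 18x^4 + 120x^3 - 350x^2 + 375x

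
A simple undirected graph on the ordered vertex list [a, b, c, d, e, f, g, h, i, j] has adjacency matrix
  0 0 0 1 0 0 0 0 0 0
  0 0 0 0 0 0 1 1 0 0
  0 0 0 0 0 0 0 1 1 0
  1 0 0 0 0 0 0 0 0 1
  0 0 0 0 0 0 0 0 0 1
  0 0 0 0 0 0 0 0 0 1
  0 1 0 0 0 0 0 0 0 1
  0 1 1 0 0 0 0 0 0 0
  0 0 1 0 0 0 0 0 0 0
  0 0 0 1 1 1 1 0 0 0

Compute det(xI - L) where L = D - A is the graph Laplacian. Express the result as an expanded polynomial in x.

Each diagonal entry of L is the vertex degree and each off-diagonal entry is -1 where an edge is present, 0 otherwise; in the order [a, b, c, d, e, f, g, h, i, j] the diagonal is [1, 2, 2, 2, 1, 1, 2, 2, 1, 4]. Computing det(xI - L) by cofactor expansion (or equivalently via sum-over-permutations) gives x^10 - 18x^9 + 133x^8 - 526x^7 + 1216x^6 - 1684x^5 + 1376x^4 - 626x^3 + 138x^2 - 10x. Since p(0) = det(-L) = 0, x divides p(x).

x^10 - 18x^9 + 133x^8 - 526x^7 + 1216x^6 - 1684x^5 + 1376x^4 - 626x^3 + 138x^2 - 10x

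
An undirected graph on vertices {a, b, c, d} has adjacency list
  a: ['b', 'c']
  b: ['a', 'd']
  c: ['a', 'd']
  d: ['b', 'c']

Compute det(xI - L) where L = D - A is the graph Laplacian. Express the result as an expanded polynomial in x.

x^4 - 8x^3 + 20x^2 - 16x

Reading degrees in the order [a, b, c, d] gives [2, 2, 2, 2]; set D = diag(2, 2, 2, 2) and form L = D - A. The eigenvalues of L are [0, 2, 2, 4]; the characteristic polynomial is the product of (x - lambda_i), which multiplies out to x^4 - 8x^3 + 20x^2 - 16x. The coefficient of x^3 equals -trace(L) = -8, matching the sum of degrees. There is one zero in the spectrum, matching the 1 component.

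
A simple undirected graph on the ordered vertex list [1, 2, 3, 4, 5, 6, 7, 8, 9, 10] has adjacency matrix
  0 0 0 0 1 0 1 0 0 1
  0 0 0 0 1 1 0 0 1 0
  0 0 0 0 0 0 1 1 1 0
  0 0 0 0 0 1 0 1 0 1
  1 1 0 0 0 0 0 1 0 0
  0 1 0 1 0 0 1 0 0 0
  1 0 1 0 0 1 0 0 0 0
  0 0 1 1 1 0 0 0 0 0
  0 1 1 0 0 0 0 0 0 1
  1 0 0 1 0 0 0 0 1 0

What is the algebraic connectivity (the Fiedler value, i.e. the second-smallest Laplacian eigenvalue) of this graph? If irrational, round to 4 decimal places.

With the vertex order [1, 2, 3, 4, 5, 6, 7, 8, 9, 10], the degrees are [3, 3, 3, 3, 3, 3, 3, 3, 3, 3], giving D = diag(3, 3, 3, 3, 3, 3, 3, 3, 3, 3) and L = D - A. The smallest Laplacian eigenvalue is always 0. The next one, lambda_2 = 2, measures how hard the graph is to disconnect: larger values mean better connectivity. By the matrix-tree theorem the graph has (1/10) * product of the nonzero eigenvalues = 2000 spanning trees.

2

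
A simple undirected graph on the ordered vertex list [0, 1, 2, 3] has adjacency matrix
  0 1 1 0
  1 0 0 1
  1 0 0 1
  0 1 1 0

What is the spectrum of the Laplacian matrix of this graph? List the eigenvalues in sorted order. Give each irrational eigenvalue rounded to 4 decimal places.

[0, 2, 2, 4]

Reading degrees in the order [0, 1, 2, 3] gives [2, 2, 2, 2]; set D = diag(2, 2, 2, 2) and form L = D - A. L is symmetric positive semidefinite, so every eigenvalue is real and nonnegative. The single zero eigenvalue shows the graph is connected. There is one zero in the spectrum, matching the 1 component.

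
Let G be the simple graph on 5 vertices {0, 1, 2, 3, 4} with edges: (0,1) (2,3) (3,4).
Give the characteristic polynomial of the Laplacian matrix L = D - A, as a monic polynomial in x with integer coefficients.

Reading degrees in the order [0, 1, 2, 3, 4] gives [1, 1, 1, 2, 1]; set D = diag(1, 1, 1, 2, 1) and form L = D - A. The eigenvalues of L are [0, 0, 1, 2, 3]; the characteristic polynomial is the product of (x - lambda_i), which multiplies out to x^5 - 6x^4 + 11x^3 - 6x^2. The coefficient of x^4 equals -trace(L) = -6, matching the sum of degrees. There are 2 zeros in the spectrum, matching the 2 components.

x^5 - 6x^4 + 11x^3 - 6x^2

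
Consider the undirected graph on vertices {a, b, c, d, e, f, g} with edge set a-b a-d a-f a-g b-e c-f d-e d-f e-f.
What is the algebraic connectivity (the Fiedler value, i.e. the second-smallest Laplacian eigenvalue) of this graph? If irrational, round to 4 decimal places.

0.7399

With the vertex order [a, b, c, d, e, f, g], the degrees are [4, 2, 1, 3, 3, 4, 1], giving D = diag(4, 2, 1, 3, 3, 4, 1) and L = D - A. The sorted Laplacian eigenvalues are [0, 0.7399, 1.0707, 2.2177, 3.5840, 4.6504, 5.7373]; the algebraic connectivity is the second entry, 0.7399. By the matrix-tree theorem the graph has (1/7) * product of the nonzero eigenvalues = 24 spanning trees.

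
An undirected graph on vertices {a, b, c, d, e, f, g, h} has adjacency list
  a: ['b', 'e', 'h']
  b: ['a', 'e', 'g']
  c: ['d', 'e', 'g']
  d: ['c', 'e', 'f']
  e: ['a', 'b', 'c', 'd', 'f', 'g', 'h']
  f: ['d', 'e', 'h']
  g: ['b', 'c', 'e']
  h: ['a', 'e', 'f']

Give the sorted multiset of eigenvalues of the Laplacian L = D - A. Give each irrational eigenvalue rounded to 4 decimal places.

With the vertex order [a, b, c, d, e, f, g, h], the degrees are [3, 3, 3, 3, 7, 3, 3, 3], giving D = diag(3, 3, 3, 3, 7, 3, 3, 3) and L = D - A. Since every row of L sums to 0, the all-ones vector is in the kernel and 0 is an eigenvalue. There is one zero in the spectrum, matching the 1 component.

[0, 1.7530, 1.7530, 3.4450, 3.4450, 4.8019, 4.8019, 8]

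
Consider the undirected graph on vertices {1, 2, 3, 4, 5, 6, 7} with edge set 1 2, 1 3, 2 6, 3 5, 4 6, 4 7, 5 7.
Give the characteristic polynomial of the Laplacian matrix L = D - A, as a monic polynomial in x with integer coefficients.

With the vertex order [1, 2, 3, 4, 5, 6, 7], the degrees are [2, 2, 2, 2, 2, 2, 2], giving D = diag(2, 2, 2, 2, 2, 2, 2) and L = D - A. L has integer entries, so p(x) = det(xI - L) has integer coefficients. Expanding the determinant yields x^7 - 14x^6 + 77x^5 - 210x^4 + 294x^3 - 196x^2 + 49x. The coefficient of x^6 equals -trace(L) = -14, matching the sum of degrees. There is one zero in the spectrum, matching the 1 component. The eigenvalues sum to 14, which equals trace(L) = 2|E|.

x^7 - 14x^6 + 77x^5 - 210x^4 + 294x^3 - 196x^2 + 49x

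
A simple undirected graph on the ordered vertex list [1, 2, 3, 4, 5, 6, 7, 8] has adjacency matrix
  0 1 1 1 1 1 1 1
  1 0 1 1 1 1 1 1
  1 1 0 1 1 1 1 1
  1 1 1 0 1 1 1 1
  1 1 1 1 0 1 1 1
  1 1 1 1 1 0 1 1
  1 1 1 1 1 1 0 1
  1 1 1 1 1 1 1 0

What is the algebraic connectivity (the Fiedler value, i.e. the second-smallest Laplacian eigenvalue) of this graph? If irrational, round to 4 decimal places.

8

Reading degrees in the order [1, 2, 3, 4, 5, 6, 7, 8] gives [7, 7, 7, 7, 7, 7, 7, 7]; set D = diag(7, 7, 7, 7, 7, 7, 7, 7) and form L = D - A. The sorted Laplacian eigenvalues are [0, 8, 8, 8, 8, 8, 8, 8]; the algebraic connectivity is the second entry, 8. There is one zero in the spectrum, matching the 1 component. The eigenvalues sum to 56, which equals trace(L) = 2|E|.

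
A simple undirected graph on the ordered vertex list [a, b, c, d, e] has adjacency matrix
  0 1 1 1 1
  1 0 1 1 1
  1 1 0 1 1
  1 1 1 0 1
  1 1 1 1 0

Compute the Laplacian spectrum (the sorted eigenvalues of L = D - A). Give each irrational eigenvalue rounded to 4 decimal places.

[0, 5, 5, 5, 5]

Reading degrees in the order [a, b, c, d, e] gives [4, 4, 4, 4, 4]; set D = diag(4, 4, 4, 4, 4) and form L = D - A. Since every row of L sums to 0, the all-ones vector is in the kernel and 0 is an eigenvalue.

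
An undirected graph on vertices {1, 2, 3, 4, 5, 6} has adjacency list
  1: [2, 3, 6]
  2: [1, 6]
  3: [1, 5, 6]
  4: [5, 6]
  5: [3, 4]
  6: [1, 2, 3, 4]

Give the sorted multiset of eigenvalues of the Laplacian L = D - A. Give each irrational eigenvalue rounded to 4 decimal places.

[0, 1.1088, 2.2954, 3, 4.3174, 5.2784]

With the vertex order [1, 2, 3, 4, 5, 6], the degrees are [3, 2, 3, 2, 2, 4], giving D = diag(3, 2, 3, 2, 2, 4) and L = D - A. Diagonalising L (or applying a numerical eigensolver to the 6x6 matrix) gives the spectrum above. The single zero eigenvalue shows the graph is connected. By the matrix-tree theorem the graph has (1/6) * product of the nonzero eigenvalues = 29 spanning trees.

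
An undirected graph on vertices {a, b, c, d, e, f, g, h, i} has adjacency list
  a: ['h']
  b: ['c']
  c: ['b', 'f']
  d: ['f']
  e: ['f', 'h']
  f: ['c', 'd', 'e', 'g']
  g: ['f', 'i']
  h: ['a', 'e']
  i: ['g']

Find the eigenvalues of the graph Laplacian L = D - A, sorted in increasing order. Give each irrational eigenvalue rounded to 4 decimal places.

[0, 0.2398, 0.3820, 0.7199, 1.4240, 2.2032, 2.6180, 3.1692, 5.2439]

Reading degrees in the order [a, b, c, d, e, f, g, h, i] gives [1, 1, 2, 1, 2, 4, 2, 2, 1]; set D = diag(1, 1, 2, 1, 2, 4, 2, 2, 1) and form L = D - A. L is symmetric positive semidefinite, so every eigenvalue is real and nonnegative. The largest eigenvalue, 5.2439, is at most the vertex count 9.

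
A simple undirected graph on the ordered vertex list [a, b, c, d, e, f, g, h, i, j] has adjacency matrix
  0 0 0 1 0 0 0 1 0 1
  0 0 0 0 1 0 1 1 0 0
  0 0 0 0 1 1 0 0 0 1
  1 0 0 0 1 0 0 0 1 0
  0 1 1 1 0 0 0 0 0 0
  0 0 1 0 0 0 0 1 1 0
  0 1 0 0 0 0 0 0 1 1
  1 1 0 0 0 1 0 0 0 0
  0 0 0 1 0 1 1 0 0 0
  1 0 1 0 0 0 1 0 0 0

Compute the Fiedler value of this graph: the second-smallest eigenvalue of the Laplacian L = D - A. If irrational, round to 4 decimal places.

Reading degrees in the order [a, b, c, d, e, f, g, h, i, j] gives [3, 3, 3, 3, 3, 3, 3, 3, 3, 3]; set D = diag(3, 3, 3, 3, 3, 3, 3, 3, 3, 3) and form L = D - A. The sorted Laplacian eigenvalues are [0, 2, 2, 2, 2, 2, 5, 5, 5, 5]; the algebraic connectivity is the second entry, 2. There is one zero in the spectrum, matching the 1 component. The largest eigenvalue, 5, is at most the vertex count 10.

2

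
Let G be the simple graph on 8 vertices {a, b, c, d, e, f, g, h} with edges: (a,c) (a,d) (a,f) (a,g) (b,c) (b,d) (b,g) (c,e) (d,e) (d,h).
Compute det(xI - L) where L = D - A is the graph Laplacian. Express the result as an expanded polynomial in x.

Reading degrees in the order [a, b, c, d, e, f, g, h] gives [4, 3, 3, 4, 2, 1, 2, 1]; set D = diag(4, 3, 3, 4, 2, 1, 2, 1) and form L = D - A. Computing det(xI - L) by cofactor expansion (or equivalently via sum-over-permutations) gives x^8 - 20x^7 + 160x^6 - 660x^5 + 1503x^4 - 1872x^3 + 1176x^2 - 288x. The coefficient of x^7 equals -trace(L) = -20, matching the sum of degrees. There is one zero in the spectrum, matching the 1 component.

x^8 - 20x^7 + 160x^6 - 660x^5 + 1503x^4 - 1872x^3 + 1176x^2 - 288x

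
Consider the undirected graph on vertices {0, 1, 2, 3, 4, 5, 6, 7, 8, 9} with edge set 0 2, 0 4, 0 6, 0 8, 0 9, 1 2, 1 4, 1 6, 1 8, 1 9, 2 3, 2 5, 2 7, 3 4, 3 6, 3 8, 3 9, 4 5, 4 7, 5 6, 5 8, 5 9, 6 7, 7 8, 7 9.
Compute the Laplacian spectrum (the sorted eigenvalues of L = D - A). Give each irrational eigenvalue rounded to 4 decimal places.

[0, 5, 5, 5, 5, 5, 5, 5, 5, 10]

Reading degrees in the order [0, 1, 2, 3, 4, 5, 6, 7, 8, 9] gives [5, 5, 5, 5, 5, 5, 5, 5, 5, 5]; set D = diag(5, 5, 5, 5, 5, 5, 5, 5, 5, 5) and form L = D - A. Since every row of L sums to 0, the all-ones vector is in the kernel and 0 is an eigenvalue. By the matrix-tree theorem the graph has (1/10) * product of the nonzero eigenvalues = 390625 spanning trees. The eigenvalues sum to 50, which equals trace(L) = 2|E|.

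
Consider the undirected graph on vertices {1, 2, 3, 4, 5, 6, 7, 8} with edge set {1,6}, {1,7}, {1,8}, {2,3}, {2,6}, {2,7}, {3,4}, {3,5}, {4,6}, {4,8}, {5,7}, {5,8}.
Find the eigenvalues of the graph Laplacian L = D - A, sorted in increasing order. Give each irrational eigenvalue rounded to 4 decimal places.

[0, 2, 2, 2, 4, 4, 4, 6]

With the vertex order [1, 2, 3, 4, 5, 6, 7, 8], the degrees are [3, 3, 3, 3, 3, 3, 3, 3], giving D = diag(3, 3, 3, 3, 3, 3, 3, 3) and L = D - A. Since every row of L sums to 0, the all-ones vector is in the kernel and 0 is an eigenvalue. The eigenvalues sum to 24, which equals trace(L) = 2|E|.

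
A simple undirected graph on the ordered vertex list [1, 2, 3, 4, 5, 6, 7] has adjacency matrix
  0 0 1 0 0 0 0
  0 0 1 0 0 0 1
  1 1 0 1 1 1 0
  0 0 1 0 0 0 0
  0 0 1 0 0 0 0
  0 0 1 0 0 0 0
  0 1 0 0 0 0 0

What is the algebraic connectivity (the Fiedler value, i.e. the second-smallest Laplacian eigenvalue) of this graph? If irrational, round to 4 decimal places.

With the vertex order [1, 2, 3, 4, 5, 6, 7], the degrees are [1, 2, 5, 1, 1, 1, 1], giving D = diag(1, 2, 5, 1, 1, 1, 1) and L = D - A. Computing the eigenvalues of L and sorting gives [0, 0.4659, 1, 1, 1, 2.4827, 6.0514]. The Fiedler value lambda_2 = 0.4659 is strictly positive, so the graph is connected.

0.4659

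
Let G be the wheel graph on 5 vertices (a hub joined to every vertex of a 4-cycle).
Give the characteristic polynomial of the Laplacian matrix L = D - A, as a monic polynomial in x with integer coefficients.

The graph has 5 vertices and degree multiset [4, 3, 3, 3, 3]; D is the diagonal matrix of degrees and L = D - A. The eigenvalues of L are [0, 3, 3, 5, 5]; the characteristic polynomial is the product of (x - lambda_i), which multiplies out to x^5 - 16x^4 + 94x^3 - 240x^2 + 225x. The constant term is 0 because L is singular (the all-ones vector lies in its kernel). By the matrix-tree theorem the graph has (1/5) * product of the nonzero eigenvalues = 45 spanning trees.

x^5 - 16x^4 + 94x^3 - 240x^2 + 225x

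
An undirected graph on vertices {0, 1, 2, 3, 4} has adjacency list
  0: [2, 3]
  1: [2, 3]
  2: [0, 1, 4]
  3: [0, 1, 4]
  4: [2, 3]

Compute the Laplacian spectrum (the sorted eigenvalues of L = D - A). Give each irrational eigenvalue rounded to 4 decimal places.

With the vertex order [0, 1, 2, 3, 4], the degrees are [2, 2, 3, 3, 2], giving D = diag(2, 2, 3, 3, 2) and L = D - A. Diagonalising L (or applying a numerical eigensolver to the 5x5 matrix) gives the spectrum above. By the matrix-tree theorem the graph has (1/5) * product of the nonzero eigenvalues = 12 spanning trees. There is one zero in the spectrum, matching the 1 component.

[0, 2, 2, 3, 5]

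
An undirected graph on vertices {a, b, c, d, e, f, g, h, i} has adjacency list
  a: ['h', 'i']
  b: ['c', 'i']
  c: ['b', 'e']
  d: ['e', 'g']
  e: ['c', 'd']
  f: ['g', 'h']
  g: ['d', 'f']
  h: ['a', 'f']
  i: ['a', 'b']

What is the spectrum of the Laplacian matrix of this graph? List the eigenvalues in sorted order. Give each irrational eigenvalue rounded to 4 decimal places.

Each diagonal entry of L is the vertex degree and each off-diagonal entry is -1 where an edge is present, 0 otherwise; in the order [a, b, c, d, e, f, g, h, i] the diagonal is [2, 2, 2, 2, 2, 2, 2, 2, 2]. Diagonalising L (or applying a numerical eigensolver to the 9x9 matrix) gives the spectrum above. The single zero eigenvalue shows the graph is connected. There is one zero in the spectrum, matching the 1 component. The eigenvalues sum to 18, which equals trace(L) = 2|E|.

[0, 0.4679, 0.4679, 1.6527, 1.6527, 3, 3, 3.8794, 3.8794]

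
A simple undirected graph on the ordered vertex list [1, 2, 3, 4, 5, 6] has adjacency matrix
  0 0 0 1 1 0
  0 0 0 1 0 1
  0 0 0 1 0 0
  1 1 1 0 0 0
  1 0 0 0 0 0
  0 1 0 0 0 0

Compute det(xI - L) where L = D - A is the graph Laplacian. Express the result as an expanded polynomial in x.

x^6 - 10x^5 + 35x^4 - 52x^3 + 31x^2 - 6x

With the vertex order [1, 2, 3, 4, 5, 6], the degrees are [2, 2, 1, 3, 1, 1], giving D = diag(2, 2, 1, 3, 1, 1) and L = D - A. L has integer entries, so p(x) = det(xI - L) has integer coefficients. Expanding the determinant yields x^6 - 10x^5 + 35x^4 - 52x^3 + 31x^2 - 6x. The constant term is 0 because L is singular (the all-ones vector lies in its kernel). By the matrix-tree theorem the graph has (1/6) * product of the nonzero eigenvalues = 1 spanning tree.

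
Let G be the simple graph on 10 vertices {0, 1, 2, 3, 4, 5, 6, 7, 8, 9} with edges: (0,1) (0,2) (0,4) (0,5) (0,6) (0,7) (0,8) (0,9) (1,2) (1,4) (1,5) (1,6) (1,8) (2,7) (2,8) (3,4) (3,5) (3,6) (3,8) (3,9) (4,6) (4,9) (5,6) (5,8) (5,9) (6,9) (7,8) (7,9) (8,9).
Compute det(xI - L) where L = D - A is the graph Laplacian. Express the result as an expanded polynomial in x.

Each diagonal entry of L is the vertex degree and each off-diagonal entry is -1 where an edge is present, 0 otherwise; in the order [0, 1, 2, 3, 4, 5, 6, 7, 8, 9] the diagonal is [8, 6, 4, 5, 5, 6, 6, 4, 7, 7]. Computing det(xI - L) by cofactor expansion (or equivalently via sum-over-permutations) gives x^10 - 58x^9 + 1477x^8 - 21658x^7 + 201349x^6 - 1229452x^5 + 4924461x^4 - 12457396x^3 + 18024951x^2 - 11336880x. The constant term is 0 because L is singular (the all-ones vector lies in its kernel). The eigenvalues sum to 58, which equals trace(L) = 2|E|. The largest eigenvalue, 9.2653, is at most the vertex count 10.

x^10 - 58x^9 + 1477x^8 - 21658x^7 + 201349x^6 - 1229452x^5 + 4924461x^4 - 12457396x^3 + 18024951x^2 - 11336880x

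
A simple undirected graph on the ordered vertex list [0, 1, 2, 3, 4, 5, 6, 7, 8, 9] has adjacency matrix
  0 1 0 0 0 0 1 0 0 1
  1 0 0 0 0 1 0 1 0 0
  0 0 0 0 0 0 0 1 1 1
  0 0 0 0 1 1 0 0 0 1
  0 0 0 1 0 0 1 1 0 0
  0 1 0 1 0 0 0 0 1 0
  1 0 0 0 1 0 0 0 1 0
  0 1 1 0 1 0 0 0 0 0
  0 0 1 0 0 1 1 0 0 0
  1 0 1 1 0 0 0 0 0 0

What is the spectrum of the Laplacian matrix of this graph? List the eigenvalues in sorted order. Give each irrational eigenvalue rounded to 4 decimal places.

With the vertex order [0, 1, 2, 3, 4, 5, 6, 7, 8, 9], the degrees are [3, 3, 3, 3, 3, 3, 3, 3, 3, 3], giving D = diag(3, 3, 3, 3, 3, 3, 3, 3, 3, 3) and L = D - A. The multiplicity of 0 as a Laplacian eigenvalue equals the number of connected components. The single zero eigenvalue shows the graph is connected. By the matrix-tree theorem the graph has (1/10) * product of the nonzero eigenvalues = 2000 spanning trees.

[0, 2, 2, 2, 2, 2, 5, 5, 5, 5]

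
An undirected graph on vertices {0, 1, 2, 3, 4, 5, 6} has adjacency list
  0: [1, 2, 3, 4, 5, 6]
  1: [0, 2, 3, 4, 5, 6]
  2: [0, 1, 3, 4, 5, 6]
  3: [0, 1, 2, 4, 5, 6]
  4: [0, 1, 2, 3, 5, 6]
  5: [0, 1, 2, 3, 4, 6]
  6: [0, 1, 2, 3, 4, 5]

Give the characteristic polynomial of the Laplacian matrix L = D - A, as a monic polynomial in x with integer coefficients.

x^7 - 42x^6 + 735x^5 - 6860x^4 + 36015x^3 - 100842x^2 + 117649x

With the vertex order [0, 1, 2, 3, 4, 5, 6], the degrees are [6, 6, 6, 6, 6, 6, 6], giving D = diag(6, 6, 6, 6, 6, 6, 6) and L = D - A. Computing det(xI - L) by cofactor expansion (or equivalently via sum-over-permutations) gives x^7 - 42x^6 + 735x^5 - 6860x^4 + 36015x^3 - 100842x^2 + 117649x. The coefficient of x^6 equals -trace(L) = -42, matching the sum of degrees. The eigenvalues sum to 42, which equals trace(L) = 2|E|. There is one zero in the spectrum, matching the 1 component.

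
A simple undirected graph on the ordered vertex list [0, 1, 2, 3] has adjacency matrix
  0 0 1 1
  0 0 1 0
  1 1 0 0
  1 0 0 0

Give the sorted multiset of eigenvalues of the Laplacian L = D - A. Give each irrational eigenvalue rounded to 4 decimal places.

[0, 0.5858, 2, 3.4142]

Each diagonal entry of L is the vertex degree and each off-diagonal entry is -1 where an edge is present, 0 otherwise; in the order [0, 1, 2, 3] the diagonal is [2, 1, 2, 1]. L is symmetric positive semidefinite, so every eigenvalue is real and nonnegative. By the matrix-tree theorem the graph has (1/4) * product of the nonzero eigenvalues = 1 spanning tree.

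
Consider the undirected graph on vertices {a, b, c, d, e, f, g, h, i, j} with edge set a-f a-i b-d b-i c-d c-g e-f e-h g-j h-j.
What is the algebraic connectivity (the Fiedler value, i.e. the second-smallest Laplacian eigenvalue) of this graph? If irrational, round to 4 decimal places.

Each diagonal entry of L is the vertex degree and each off-diagonal entry is -1 where an edge is present, 0 otherwise; in the order [a, b, c, d, e, f, g, h, i, j] the diagonal is [2, 2, 2, 2, 2, 2, 2, 2, 2, 2]. Computing the eigenvalues of L and sorting gives [0, 0.3820, 0.3820, 1.3820, 1.3820, 2.6180, 2.6180, 3.6180, 3.6180, 4]. The Fiedler value lambda_2 = 0.3820 is strictly positive, so the graph is connected.

0.3820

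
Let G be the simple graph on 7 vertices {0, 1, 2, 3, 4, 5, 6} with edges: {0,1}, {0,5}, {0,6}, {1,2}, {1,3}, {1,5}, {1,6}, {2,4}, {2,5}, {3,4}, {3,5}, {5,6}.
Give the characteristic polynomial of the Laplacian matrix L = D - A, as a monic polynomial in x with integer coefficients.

x^7 - 24x^6 + 231x^5 - 1136x^4 + 2992x^3 - 3960x^2 + 2016x

With the vertex order [0, 1, 2, 3, 4, 5, 6], the degrees are [3, 5, 3, 3, 2, 5, 3], giving D = diag(3, 5, 3, 3, 2, 5, 3) and L = D - A. Computing det(xI - L) by cofactor expansion (or equivalently via sum-over-permutations) gives x^7 - 24x^6 + 231x^5 - 1136x^4 + 2992x^3 - 3960x^2 + 2016x. The constant term is 0 because L is singular (the all-ones vector lies in its kernel). There is one zero in the spectrum, matching the 1 component.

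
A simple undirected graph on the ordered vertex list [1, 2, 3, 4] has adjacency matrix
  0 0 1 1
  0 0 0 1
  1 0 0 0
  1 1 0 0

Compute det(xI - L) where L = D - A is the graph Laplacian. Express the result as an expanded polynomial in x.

x^4 - 6x^3 + 10x^2 - 4x

With the vertex order [1, 2, 3, 4], the degrees are [2, 1, 1, 2], giving D = diag(2, 1, 1, 2) and L = D - A. Computing det(xI - L) by cofactor expansion (or equivalently via sum-over-permutations) gives x^4 - 6x^3 + 10x^2 - 4x. The constant term is 0 because L is singular (the all-ones vector lies in its kernel). The largest eigenvalue, 3.4142, is at most the vertex count 4.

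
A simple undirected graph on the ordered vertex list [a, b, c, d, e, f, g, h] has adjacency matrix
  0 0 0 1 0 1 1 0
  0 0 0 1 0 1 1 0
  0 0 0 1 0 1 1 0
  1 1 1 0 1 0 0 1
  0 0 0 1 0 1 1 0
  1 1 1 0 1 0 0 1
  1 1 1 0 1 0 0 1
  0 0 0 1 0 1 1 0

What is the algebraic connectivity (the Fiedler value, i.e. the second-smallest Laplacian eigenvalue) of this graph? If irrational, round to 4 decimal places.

3

With the vertex order [a, b, c, d, e, f, g, h], the degrees are [3, 3, 3, 5, 3, 5, 5, 3], giving D = diag(3, 3, 3, 5, 3, 5, 5, 3) and L = D - A. The sorted Laplacian eigenvalues are [0, 3, 3, 3, 3, 5, 5, 8]; the algebraic connectivity is the second entry, 3. The eigenvalues sum to 30, which equals trace(L) = 2|E|.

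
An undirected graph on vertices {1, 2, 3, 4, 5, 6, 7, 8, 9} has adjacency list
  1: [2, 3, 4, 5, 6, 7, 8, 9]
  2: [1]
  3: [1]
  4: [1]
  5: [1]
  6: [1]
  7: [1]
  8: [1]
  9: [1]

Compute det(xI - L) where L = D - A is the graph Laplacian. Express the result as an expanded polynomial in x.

With the vertex order [1, 2, 3, 4, 5, 6, 7, 8, 9], the degrees are [8, 1, 1, 1, 1, 1, 1, 1, 1], giving D = diag(8, 1, 1, 1, 1, 1, 1, 1, 1) and L = D - A. The eigenvalues of L are [0, 1, 1, 1, 1, 1, 1, 1, 9]; the characteristic polynomial is the product of (x - lambda_i), which multiplies out to x^9 - 16x^8 + 84x^7 - 224x^6 + 350x^5 - 336x^4 + 196x^3 - 64x^2 + 9x. Since p(0) = det(-L) = 0, x divides p(x). There is one zero in the spectrum, matching the 1 component.

x^9 - 16x^8 + 84x^7 - 224x^6 + 350x^5 - 336x^4 + 196x^3 - 64x^2 + 9x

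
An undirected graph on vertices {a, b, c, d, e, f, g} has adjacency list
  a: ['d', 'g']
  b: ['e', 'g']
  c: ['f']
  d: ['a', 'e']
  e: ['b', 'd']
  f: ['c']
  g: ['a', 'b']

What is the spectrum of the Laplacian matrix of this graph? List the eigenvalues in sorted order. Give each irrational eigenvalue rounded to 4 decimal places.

[0, 0, 1.3820, 1.3820, 2, 3.6180, 3.6180]

Reading degrees in the order [a, b, c, d, e, f, g] gives [2, 2, 1, 2, 2, 1, 2]; set D = diag(2, 2, 1, 2, 2, 1, 2) and form L = D - A. The multiplicity of 0 as a Laplacian eigenvalue equals the number of connected components. The 2 zero eigenvalues correspond to the 2 connected components. The eigenvalues sum to 12, which equals trace(L) = 2|E|.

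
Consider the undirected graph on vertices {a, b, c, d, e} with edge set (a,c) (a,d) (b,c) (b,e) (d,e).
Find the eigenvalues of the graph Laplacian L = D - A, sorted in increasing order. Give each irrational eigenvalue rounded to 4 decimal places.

[0, 1.3820, 1.3820, 3.6180, 3.6180]

Reading degrees in the order [a, b, c, d, e] gives [2, 2, 2, 2, 2]; set D = diag(2, 2, 2, 2, 2) and form L = D - A. Diagonalising L (or applying a numerical eigensolver to the 5x5 matrix) gives the spectrum above. The single zero eigenvalue shows the graph is connected. The largest eigenvalue, 3.6180, is at most the vertex count 5.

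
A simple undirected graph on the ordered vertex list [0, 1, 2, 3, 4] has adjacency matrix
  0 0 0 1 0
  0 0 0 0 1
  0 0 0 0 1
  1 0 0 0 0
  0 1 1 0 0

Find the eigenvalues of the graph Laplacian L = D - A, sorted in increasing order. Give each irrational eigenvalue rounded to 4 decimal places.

With the vertex order [0, 1, 2, 3, 4], the degrees are [1, 1, 1, 1, 2], giving D = diag(1, 1, 1, 1, 2) and L = D - A. Diagonalising L (or applying a numerical eigensolver to the 5x5 matrix) gives the spectrum above. The 2 zero eigenvalues correspond to the 2 connected components.

[0, 0, 1, 2, 3]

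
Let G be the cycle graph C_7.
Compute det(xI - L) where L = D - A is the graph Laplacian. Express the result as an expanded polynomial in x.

The graph has 7 vertices and degree multiset [2, 2, 2, 2, 2, 2, 2]; D is the diagonal matrix of degrees and L = D - A. L has integer entries, so p(x) = det(xI - L) has integer coefficients. Expanding the determinant yields x^7 - 14x^6 + 77x^5 - 210x^4 + 294x^3 - 196x^2 + 49x. Since p(0) = det(-L) = 0, x divides p(x). The eigenvalues sum to 14, which equals trace(L) = 2|E|. There is one zero in the spectrum, matching the 1 component.

x^7 - 14x^6 + 77x^5 - 210x^4 + 294x^3 - 196x^2 + 49x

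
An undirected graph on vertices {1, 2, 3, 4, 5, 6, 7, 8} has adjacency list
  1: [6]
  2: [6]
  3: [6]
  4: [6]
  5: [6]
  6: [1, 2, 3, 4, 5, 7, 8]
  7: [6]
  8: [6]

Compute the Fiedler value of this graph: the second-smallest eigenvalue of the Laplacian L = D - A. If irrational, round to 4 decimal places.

1

With the vertex order [1, 2, 3, 4, 5, 6, 7, 8], the degrees are [1, 1, 1, 1, 1, 7, 1, 1], giving D = diag(1, 1, 1, 1, 1, 7, 1, 1) and L = D - A. The smallest Laplacian eigenvalue is always 0. The next one, lambda_2 = 1, measures how hard the graph is to disconnect: larger values mean better connectivity. There is one zero in the spectrum, matching the 1 component. The eigenvalues sum to 14, which equals trace(L) = 2|E|.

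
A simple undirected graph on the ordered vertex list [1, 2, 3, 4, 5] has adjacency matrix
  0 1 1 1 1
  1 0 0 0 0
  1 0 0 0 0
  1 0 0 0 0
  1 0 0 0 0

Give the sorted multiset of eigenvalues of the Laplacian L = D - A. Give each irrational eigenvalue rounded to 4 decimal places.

[0, 1, 1, 1, 5]

Reading degrees in the order [1, 2, 3, 4, 5] gives [4, 1, 1, 1, 1]; set D = diag(4, 1, 1, 1, 1) and form L = D - A. Diagonalising L (or applying a numerical eigensolver to the 5x5 matrix) gives the spectrum above. The single zero eigenvalue shows the graph is connected.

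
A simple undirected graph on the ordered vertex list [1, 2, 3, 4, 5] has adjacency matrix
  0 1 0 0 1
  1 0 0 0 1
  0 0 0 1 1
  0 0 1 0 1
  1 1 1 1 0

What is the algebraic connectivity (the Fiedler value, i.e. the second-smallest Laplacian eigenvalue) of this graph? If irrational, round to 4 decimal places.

1

With the vertex order [1, 2, 3, 4, 5], the degrees are [2, 2, 2, 2, 4], giving D = diag(2, 2, 2, 2, 4) and L = D - A. The smallest Laplacian eigenvalue is always 0. The next one, lambda_2 = 1, measures how hard the graph is to disconnect: larger values mean better connectivity. By the matrix-tree theorem the graph has (1/5) * product of the nonzero eigenvalues = 9 spanning trees.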